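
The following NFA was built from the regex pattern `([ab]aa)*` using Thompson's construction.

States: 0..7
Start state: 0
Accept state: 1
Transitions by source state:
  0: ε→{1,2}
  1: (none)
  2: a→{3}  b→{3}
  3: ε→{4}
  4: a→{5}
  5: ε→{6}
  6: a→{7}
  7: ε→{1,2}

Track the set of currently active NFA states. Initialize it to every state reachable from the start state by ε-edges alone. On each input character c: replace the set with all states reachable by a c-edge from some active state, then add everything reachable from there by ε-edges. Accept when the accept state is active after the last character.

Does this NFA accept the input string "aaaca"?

Answer: REJECT

Steps:
S₀ = ε-closure({0}) = {0,1,2}
'a' @ 1: {3,4}
'a' @ 2: {5,6}
'a' @ 3: {1,2,7}  (accept∈set)
'c' @ 4: {}  — state set empty
rest 'a' ignored (set empty)
final: {}; accept 1 not in set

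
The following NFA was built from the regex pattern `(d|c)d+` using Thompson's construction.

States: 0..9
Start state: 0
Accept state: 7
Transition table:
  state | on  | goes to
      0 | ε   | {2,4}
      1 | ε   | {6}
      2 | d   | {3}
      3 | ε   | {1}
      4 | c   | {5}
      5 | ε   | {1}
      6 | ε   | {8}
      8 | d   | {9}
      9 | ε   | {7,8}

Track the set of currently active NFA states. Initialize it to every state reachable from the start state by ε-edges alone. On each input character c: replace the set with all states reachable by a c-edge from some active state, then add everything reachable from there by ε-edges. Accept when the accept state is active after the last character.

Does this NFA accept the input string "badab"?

Answer: REJECT

Derivation:
S₀ = ε-closure({0}) = {0,2,4}
'b' @ 1: {}  — no active states
rest 'adab' ignored (set empty)
final: {}; accept 7 not in set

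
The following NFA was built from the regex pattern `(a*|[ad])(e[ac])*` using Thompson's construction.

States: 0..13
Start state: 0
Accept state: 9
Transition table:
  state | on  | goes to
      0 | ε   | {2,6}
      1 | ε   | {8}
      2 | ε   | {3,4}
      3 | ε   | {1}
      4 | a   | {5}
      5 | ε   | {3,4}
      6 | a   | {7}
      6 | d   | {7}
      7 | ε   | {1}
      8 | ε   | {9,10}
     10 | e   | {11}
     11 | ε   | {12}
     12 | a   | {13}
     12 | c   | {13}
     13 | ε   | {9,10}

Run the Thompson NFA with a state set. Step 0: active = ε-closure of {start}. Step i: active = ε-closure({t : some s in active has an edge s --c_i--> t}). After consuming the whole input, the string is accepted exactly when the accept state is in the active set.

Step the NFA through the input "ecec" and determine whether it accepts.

Answer: ACCEPT

Steps:
start: ε-closure({0}) = {0,1,2,3,4,6,8,9,10}
'e' @ 1: {11,12}
'c' @ 2: {9,10,13}  ✓accept
'e' @ 3: {11,12}
'c' @ 4: {9,10,13}  ✓accept
final: {9,10,13}; accept 9 in set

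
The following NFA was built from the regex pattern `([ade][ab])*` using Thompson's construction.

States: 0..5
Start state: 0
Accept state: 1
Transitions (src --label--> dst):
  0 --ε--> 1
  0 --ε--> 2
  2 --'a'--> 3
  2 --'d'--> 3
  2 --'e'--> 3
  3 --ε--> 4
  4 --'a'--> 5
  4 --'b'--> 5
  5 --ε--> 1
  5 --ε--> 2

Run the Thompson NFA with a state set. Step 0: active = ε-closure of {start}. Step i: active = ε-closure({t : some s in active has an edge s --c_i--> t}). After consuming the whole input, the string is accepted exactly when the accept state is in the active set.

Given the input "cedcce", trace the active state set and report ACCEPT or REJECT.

Answer: REJECT

Derivation:
initial (ε-close {0}): {0,1,2}
'c' @ 1: {}  — dead — no transitions
rest 'edcce' ignored (set empty)
final: {}; accept 1 not in set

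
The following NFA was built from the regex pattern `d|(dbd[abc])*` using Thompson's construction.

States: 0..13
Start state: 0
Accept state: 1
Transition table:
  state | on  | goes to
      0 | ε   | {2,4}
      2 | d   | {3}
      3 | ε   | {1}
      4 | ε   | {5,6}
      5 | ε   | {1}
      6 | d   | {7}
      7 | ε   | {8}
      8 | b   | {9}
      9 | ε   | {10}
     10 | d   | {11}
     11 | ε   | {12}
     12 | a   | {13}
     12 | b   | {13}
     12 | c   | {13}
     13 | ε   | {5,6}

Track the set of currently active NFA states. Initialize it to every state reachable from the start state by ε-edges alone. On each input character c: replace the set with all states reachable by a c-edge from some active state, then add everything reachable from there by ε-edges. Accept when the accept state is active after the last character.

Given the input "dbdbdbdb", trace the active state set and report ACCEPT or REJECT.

Answer: ACCEPT

Derivation:
start: ε-closure({0}) = {0,1,2,4,5,6}
'd' @ 1: {1,3,7,8}  (accept∈set)
'b' @ 2: {9,10}
'd' @ 3: {11,12}
'b' @ 4: {1,5,6,13}  (accept∈set)
'd' @ 5: {7,8}
'b' @ 6: {9,10}
'd' @ 7: {11,12}
'b' @ 8: {1,5,6,13}  (accept∈set)
final: {1,5,6,13}; accept 1 in set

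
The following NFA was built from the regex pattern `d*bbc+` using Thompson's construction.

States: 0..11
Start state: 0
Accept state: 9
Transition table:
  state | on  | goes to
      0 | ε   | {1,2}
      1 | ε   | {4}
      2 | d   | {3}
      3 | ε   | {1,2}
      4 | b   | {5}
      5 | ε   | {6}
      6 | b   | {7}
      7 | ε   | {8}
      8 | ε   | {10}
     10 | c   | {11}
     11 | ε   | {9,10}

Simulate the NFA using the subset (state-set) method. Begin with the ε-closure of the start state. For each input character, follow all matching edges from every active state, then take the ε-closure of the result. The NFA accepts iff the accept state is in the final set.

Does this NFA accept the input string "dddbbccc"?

Answer: ACCEPT

Trace:
S₀ = ε-closure({0}) = {0,1,2,4}
'd' @ 1: {1,2,3,4}
'd' @ 2: {1,2,3,4}
'd' @ 3: {1,2,3,4}
'b' @ 4: {5,6}
'b' @ 5: {7,8,10}
'c' @ 6: {9,10,11}  ✓accept
'c' @ 7: {9,10,11}  ✓accept
'c' @ 8: {9,10,11}  ✓accept
end set {9,10,11} — state 9 in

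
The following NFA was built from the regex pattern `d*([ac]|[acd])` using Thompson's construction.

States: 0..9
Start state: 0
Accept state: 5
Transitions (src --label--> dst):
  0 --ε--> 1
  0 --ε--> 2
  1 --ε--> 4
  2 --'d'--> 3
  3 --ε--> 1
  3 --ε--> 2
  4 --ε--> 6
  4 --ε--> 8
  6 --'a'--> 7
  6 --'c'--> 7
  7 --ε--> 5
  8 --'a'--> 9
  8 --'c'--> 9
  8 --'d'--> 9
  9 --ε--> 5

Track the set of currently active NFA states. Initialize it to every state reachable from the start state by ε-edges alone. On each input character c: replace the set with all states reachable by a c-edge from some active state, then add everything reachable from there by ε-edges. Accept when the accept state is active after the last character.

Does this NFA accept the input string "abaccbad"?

Answer: REJECT

Trace:
initial (ε-close {0}): {0,1,2,4,6,8}
'a' @ 1: {5,7,9}  (accept∈set)
'b' @ 2: {}  — dead — no transitions
rest 'accbad' ignored (set empty)
after full input: {}  (accept=5 not in)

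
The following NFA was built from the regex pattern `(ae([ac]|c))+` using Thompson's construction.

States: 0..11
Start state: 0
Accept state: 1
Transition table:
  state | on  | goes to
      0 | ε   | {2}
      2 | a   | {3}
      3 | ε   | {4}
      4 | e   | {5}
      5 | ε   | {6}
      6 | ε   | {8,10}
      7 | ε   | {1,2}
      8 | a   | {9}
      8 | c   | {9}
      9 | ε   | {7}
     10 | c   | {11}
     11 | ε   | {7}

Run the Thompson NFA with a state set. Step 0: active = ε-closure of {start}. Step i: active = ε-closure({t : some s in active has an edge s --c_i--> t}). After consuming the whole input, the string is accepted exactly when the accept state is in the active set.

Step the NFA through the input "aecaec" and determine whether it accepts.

start: ε-closure({0}) = {0,2}
'a' @ 1: {3,4}
'e' @ 2: {5,6,8,10}
'c' @ 3: {1,2,7,9,11}  ✓accept
'a' @ 4: {3,4}
'e' @ 5: {5,6,8,10}
'c' @ 6: {1,2,7,9,11}  ✓accept
final: {1,2,7,9,11}; accept 1 in set

Answer: ACCEPT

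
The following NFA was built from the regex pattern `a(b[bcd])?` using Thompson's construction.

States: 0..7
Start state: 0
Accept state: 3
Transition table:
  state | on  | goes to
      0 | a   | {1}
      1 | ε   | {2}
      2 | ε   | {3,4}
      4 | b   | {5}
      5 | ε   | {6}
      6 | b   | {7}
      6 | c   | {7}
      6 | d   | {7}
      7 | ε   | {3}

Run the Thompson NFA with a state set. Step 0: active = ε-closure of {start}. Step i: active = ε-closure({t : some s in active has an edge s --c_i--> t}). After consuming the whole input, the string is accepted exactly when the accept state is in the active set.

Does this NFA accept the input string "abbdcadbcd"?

Answer: REJECT

Trace:
start: ε-closure({0}) = {0}
'a' @ 1: {1,2,3,4}  (accept∈set)
'b' @ 2: {5,6}
'b' @ 3: {3,7}  (accept∈set)
'd' @ 4: {}  — no active states
rest 'cadbcd' ignored (set empty)
end set {} — state 3 not in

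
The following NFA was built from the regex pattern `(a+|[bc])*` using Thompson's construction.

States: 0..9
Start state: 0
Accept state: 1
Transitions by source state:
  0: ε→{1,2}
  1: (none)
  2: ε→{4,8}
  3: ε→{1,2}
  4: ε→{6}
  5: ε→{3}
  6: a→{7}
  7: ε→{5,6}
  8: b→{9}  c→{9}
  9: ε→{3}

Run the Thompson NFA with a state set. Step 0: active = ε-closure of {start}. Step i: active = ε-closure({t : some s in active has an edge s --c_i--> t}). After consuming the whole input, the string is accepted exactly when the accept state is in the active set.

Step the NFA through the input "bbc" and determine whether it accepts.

start: ε-closure({0}) = {0,1,2,4,6,8}
'b' @ 1: {1,2,3,4,6,8,9}  [accepting]
'b' @ 2: {1,2,3,4,6,8,9}  [accepting]
'c' @ 3: {1,2,3,4,6,8,9}  [accepting]
final: {1,2,3,4,6,8,9}; accept 1 in set

Answer: ACCEPT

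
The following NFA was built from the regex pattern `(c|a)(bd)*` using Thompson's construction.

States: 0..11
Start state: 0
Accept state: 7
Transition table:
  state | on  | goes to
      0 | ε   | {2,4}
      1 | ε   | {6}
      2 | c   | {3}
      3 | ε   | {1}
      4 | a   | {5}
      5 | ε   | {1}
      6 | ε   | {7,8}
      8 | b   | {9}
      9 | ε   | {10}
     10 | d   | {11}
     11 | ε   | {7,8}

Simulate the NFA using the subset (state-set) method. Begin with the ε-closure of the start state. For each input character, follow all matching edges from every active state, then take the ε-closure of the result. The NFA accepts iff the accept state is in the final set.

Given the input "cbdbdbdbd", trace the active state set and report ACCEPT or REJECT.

S₀ = ε-closure({0}) = {0,2,4}
'c' @ 1: {1,3,6,7,8}  ✓accept
'b' @ 2: {9,10}
'd' @ 3: {7,8,11}  ✓accept
'b' @ 4: {9,10}
'd' @ 5: {7,8,11}  ✓accept
'b' @ 6: {9,10}
'd' @ 7: {7,8,11}  ✓accept
'b' @ 8: {9,10}
'd' @ 9: {7,8,11}  ✓accept
final: {7,8,11}; accept 7 in set

Answer: ACCEPT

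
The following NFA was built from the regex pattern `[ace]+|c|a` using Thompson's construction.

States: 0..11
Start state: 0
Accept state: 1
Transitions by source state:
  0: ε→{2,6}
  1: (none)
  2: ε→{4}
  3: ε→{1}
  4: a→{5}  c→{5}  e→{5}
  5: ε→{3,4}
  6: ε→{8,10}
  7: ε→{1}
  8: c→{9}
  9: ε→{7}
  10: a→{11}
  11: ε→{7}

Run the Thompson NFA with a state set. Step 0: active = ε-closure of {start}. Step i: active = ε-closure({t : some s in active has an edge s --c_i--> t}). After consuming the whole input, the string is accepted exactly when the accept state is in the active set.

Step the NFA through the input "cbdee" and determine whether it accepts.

S₀ = ε-closure({0}) = {0,2,4,6,8,10}
'c' @ 1: {1,3,4,5,7,9}  (accept∈set)
'b' @ 2: {}  — dead — no transitions
rest 'dee' ignored (set empty)
after full input: {}  (accept=1 not in)

Answer: REJECT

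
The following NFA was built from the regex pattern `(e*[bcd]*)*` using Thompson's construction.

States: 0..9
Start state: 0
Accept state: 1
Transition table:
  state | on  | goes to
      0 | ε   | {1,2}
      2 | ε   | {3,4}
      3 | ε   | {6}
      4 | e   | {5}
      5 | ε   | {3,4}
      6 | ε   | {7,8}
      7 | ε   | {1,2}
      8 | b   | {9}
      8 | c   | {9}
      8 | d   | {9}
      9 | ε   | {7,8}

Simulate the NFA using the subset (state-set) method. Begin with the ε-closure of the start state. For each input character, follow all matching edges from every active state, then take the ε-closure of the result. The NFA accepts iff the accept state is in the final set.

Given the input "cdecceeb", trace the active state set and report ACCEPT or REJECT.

Answer: ACCEPT

Derivation:
S₀ = ε-closure({0}) = {0,1,2,3,4,6,7,8}
'c' @ 1: {1,2,3,4,6,7,8,9}  [accepting]
'd' @ 2: {1,2,3,4,6,7,8,9}  [accepting]
'e' @ 3: {1,2,3,4,5,6,7,8}  [accepting]
'c' @ 4: {1,2,3,4,6,7,8,9}  [accepting]
'c' @ 5: {1,2,3,4,6,7,8,9}  [accepting]
'e' @ 6: {1,2,3,4,5,6,7,8}  [accepting]
'e' @ 7: {1,2,3,4,5,6,7,8}  [accepting]
'b' @ 8: {1,2,3,4,6,7,8,9}  [accepting]
final: {1,2,3,4,6,7,8,9}; accept 1 in set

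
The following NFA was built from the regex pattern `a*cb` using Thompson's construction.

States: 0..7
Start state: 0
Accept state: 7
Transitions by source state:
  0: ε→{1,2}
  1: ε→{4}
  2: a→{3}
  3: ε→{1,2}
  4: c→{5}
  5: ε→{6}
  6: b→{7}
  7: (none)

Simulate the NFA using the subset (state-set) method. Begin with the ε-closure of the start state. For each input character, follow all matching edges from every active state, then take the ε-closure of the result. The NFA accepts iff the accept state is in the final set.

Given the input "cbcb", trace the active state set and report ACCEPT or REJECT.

initial (ε-close {0}): {0,1,2,4}
'c' @ 1: {5,6}
'b' @ 2: {7}  [accepting]
'c' @ 3: {}  — state set empty
rest 'b' ignored (set empty)
end set {} — state 7 not in

Answer: REJECT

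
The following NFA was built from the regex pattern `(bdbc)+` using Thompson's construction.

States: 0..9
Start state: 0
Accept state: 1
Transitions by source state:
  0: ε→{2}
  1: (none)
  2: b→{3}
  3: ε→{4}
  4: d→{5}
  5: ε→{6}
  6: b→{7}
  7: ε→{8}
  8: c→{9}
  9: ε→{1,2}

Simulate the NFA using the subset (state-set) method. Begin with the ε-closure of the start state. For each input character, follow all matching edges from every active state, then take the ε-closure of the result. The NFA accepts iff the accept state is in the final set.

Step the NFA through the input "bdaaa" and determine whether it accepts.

initial (ε-close {0}): {0,2}
'b' @ 1: {3,4}
'd' @ 2: {5,6}
'a' @ 3: {}  — state set empty
rest 'aa' ignored (set empty)
end set {} — state 1 not in

Answer: REJECT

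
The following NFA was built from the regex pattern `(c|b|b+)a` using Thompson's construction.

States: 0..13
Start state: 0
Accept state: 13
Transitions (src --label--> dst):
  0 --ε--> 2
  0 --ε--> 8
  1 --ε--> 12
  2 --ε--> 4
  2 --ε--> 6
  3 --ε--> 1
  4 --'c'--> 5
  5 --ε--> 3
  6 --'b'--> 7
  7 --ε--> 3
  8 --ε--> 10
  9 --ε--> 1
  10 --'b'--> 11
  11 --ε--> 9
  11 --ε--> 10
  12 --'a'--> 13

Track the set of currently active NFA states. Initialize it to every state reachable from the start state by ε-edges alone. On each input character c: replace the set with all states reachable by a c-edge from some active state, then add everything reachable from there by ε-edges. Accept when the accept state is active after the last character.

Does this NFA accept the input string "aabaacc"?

Answer: REJECT

Steps:
S₀ = ε-closure({0}) = {0,2,4,6,8,10}
'a' @ 1: {}  — dead — no transitions
rest 'abaacc' ignored (set empty)
after full input: {}  (accept=13 not in)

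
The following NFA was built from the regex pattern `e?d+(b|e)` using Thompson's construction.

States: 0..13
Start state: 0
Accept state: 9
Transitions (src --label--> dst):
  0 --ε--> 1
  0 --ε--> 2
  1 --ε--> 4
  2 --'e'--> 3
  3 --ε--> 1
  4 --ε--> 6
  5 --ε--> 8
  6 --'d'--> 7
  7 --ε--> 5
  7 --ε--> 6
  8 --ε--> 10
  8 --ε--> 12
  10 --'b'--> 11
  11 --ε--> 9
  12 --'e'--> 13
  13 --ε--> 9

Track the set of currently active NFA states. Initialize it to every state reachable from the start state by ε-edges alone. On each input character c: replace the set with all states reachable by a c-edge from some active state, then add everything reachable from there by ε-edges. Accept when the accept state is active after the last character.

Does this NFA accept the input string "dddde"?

S₀ = ε-closure({0}) = {0,1,2,4,6}
'd' @ 1: {5,6,7,8,10,12}
'd' @ 2: {5,6,7,8,10,12}
'd' @ 3: {5,6,7,8,10,12}
'd' @ 4: {5,6,7,8,10,12}
'e' @ 5: {9,13}  ✓accept
after full input: {9,13}  (accept=9 in)

Answer: ACCEPT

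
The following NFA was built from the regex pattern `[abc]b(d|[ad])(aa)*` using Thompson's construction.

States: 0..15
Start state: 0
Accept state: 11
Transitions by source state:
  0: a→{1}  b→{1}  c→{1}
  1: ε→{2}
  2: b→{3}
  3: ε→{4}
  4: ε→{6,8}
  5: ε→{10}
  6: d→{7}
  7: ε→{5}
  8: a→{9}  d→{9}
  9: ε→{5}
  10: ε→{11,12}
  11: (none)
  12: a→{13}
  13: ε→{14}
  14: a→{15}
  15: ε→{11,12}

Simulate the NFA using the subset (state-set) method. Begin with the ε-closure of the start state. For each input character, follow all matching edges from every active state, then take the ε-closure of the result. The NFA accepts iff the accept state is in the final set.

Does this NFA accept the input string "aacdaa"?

start: ε-closure({0}) = {0}
'a' @ 1: {1,2}
'a' @ 2: {}  — state set empty
rest 'cdaa' ignored (set empty)
end set {} — state 11 not in

Answer: REJECT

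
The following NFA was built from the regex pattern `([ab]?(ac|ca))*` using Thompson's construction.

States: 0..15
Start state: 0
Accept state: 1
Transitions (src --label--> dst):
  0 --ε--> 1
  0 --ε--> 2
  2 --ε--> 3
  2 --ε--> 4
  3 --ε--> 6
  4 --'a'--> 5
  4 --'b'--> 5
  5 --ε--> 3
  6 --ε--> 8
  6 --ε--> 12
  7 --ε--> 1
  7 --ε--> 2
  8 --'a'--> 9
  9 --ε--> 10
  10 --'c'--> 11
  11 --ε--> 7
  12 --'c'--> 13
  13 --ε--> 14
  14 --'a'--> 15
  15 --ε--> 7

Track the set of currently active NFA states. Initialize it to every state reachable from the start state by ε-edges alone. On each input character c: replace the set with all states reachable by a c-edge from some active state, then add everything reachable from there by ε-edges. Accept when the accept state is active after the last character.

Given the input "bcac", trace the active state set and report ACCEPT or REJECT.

initial (ε-close {0}): {0,1,2,3,4,6,8,12}
'b' @ 1: {3,5,6,8,12}
'c' @ 2: {13,14}
'a' @ 3: {1,2,3,4,6,7,8,12,15}  ✓accept
'c' @ 4: {13,14}
end set {13,14} — state 1 not in

Answer: REJECT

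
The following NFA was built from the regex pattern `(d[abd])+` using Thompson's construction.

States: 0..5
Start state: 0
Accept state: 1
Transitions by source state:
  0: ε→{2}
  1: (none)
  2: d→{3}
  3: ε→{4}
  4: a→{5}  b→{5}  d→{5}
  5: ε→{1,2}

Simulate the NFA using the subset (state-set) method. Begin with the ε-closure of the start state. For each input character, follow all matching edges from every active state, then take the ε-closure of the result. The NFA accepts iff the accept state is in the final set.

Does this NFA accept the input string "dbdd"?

start: ε-closure({0}) = {0,2}
'd' @ 1: {3,4}
'b' @ 2: {1,2,5}  (accept∈set)
'd' @ 3: {3,4}
'd' @ 4: {1,2,5}  (accept∈set)
after full input: {1,2,5}  (accept=1 in)

Answer: ACCEPT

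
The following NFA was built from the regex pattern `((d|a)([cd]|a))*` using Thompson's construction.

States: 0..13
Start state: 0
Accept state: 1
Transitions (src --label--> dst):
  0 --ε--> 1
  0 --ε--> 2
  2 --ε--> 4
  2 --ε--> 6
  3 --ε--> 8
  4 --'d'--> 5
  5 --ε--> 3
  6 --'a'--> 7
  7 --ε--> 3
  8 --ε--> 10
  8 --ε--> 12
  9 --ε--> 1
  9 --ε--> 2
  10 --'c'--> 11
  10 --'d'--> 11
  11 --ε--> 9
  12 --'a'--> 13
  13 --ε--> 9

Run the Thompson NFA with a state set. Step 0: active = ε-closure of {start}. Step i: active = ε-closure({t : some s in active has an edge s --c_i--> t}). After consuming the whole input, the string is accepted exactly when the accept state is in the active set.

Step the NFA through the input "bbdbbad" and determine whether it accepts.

Answer: REJECT

Derivation:
start: ε-closure({0}) = {0,1,2,4,6}
'b' @ 1: {}  — dead — no transitions
rest 'bdbbad' ignored (set empty)
final: {}; accept 1 not in set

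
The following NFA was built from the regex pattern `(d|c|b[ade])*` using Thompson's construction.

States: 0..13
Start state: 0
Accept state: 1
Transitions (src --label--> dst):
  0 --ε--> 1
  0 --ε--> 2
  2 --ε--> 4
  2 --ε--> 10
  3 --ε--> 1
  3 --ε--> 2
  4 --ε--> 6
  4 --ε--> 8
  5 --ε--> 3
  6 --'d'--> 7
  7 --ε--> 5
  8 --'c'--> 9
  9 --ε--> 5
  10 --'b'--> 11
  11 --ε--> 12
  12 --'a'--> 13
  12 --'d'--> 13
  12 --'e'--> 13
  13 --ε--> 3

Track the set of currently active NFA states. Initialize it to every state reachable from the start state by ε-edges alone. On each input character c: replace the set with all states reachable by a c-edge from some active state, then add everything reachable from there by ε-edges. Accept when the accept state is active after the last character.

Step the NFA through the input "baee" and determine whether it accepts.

Answer: REJECT

Steps:
initial (ε-close {0}): {0,1,2,4,6,8,10}
'b' @ 1: {11,12}
'a' @ 2: {1,2,3,4,6,8,10,13}  ✓accept
'e' @ 3: {}  — no active states
rest 'e' ignored (set empty)
end set {} — state 1 not in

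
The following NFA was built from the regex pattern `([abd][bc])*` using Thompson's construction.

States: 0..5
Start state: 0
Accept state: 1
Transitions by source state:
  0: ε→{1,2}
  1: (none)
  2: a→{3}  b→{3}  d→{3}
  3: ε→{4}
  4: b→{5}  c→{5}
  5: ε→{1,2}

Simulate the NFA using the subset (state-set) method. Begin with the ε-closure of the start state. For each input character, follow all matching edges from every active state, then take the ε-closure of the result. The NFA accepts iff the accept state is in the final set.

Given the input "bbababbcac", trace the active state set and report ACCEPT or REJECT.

initial (ε-close {0}): {0,1,2}
'b' @ 1: {3,4}
'b' @ 2: {1,2,5}  (accept∈set)
'a' @ 3: {3,4}
'b' @ 4: {1,2,5}  (accept∈set)
'a' @ 5: {3,4}
'b' @ 6: {1,2,5}  (accept∈set)
'b' @ 7: {3,4}
'c' @ 8: {1,2,5}  (accept∈set)
'a' @ 9: {3,4}
'c' @ 10: {1,2,5}  (accept∈set)
final: {1,2,5}; accept 1 in set

Answer: ACCEPT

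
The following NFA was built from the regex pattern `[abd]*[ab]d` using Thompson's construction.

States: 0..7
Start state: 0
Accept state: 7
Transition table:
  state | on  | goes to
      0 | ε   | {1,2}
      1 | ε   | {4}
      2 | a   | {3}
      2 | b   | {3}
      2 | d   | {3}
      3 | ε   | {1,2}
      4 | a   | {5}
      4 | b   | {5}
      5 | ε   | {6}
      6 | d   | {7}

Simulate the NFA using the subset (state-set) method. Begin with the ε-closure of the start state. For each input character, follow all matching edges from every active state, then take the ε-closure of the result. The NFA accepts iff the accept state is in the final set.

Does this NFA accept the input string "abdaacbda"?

Answer: REJECT

Trace:
S₀ = ε-closure({0}) = {0,1,2,4}
'a' @ 1: {1,2,3,4,5,6}
'b' @ 2: {1,2,3,4,5,6}
'd' @ 3: {1,2,3,4,7}  [accepting]
'a' @ 4: {1,2,3,4,5,6}
'a' @ 5: {1,2,3,4,5,6}
'c' @ 6: {}  — dead — no transitions
rest 'bda' ignored (set empty)
end set {} — state 7 not in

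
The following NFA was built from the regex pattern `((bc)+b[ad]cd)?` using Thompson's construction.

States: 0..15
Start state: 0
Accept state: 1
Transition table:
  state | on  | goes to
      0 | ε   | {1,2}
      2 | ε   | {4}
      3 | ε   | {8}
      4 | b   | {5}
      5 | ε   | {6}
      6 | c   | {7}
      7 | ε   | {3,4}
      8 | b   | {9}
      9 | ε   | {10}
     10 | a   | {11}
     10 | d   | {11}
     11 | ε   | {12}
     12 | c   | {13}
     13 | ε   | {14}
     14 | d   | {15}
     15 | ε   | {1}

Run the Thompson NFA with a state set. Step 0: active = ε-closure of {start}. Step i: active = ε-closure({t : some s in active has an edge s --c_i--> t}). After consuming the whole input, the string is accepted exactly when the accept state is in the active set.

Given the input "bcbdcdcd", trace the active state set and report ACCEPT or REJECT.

initial (ε-close {0}): {0,1,2,4}
'b' @ 1: {5,6}
'c' @ 2: {3,4,7,8}
'b' @ 3: {5,6,9,10}
'd' @ 4: {11,12}
'c' @ 5: {13,14}
'd' @ 6: {1,15}  ✓accept
'c' @ 7: {}  — no active states
rest 'd' ignored (set empty)
after full input: {}  (accept=1 not in)

Answer: REJECT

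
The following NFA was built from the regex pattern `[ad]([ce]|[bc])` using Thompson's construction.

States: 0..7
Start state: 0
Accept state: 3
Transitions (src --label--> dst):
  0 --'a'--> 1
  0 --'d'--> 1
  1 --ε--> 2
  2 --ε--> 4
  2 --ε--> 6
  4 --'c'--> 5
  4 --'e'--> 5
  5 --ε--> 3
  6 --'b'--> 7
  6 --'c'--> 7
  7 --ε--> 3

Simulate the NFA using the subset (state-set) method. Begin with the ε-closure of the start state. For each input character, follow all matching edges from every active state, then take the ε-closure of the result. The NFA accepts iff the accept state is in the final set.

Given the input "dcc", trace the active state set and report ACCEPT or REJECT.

Answer: REJECT

Steps:
S₀ = ε-closure({0}) = {0}
'd' @ 1: {1,2,4,6}
'c' @ 2: {3,5,7}  (accept∈set)
'c' @ 3: {}  — no active states
final: {}; accept 3 not in set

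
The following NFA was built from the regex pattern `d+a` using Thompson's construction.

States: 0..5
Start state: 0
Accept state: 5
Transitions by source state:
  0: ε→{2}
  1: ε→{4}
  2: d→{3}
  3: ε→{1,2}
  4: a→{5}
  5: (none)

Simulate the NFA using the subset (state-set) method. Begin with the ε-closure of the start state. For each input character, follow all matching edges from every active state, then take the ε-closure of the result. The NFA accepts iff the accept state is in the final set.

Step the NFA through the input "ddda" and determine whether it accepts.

start: ε-closure({0}) = {0,2}
'd' @ 1: {1,2,3,4}
'd' @ 2: {1,2,3,4}
'd' @ 3: {1,2,3,4}
'a' @ 4: {5}  [accepting]
final: {5}; accept 5 in set

Answer: ACCEPT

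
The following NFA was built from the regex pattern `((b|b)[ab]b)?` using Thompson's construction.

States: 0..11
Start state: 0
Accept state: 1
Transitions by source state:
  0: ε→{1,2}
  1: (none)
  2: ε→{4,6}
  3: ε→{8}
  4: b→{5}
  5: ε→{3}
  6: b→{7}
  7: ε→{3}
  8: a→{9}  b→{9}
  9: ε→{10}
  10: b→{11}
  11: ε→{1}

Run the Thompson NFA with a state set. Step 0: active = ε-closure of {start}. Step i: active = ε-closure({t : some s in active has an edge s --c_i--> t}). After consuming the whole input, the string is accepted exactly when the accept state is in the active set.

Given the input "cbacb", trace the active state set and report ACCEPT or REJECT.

start: ε-closure({0}) = {0,1,2,4,6}
'c' @ 1: {}  — state set empty
rest 'bacb' ignored (set empty)
after full input: {}  (accept=1 not in)

Answer: REJECT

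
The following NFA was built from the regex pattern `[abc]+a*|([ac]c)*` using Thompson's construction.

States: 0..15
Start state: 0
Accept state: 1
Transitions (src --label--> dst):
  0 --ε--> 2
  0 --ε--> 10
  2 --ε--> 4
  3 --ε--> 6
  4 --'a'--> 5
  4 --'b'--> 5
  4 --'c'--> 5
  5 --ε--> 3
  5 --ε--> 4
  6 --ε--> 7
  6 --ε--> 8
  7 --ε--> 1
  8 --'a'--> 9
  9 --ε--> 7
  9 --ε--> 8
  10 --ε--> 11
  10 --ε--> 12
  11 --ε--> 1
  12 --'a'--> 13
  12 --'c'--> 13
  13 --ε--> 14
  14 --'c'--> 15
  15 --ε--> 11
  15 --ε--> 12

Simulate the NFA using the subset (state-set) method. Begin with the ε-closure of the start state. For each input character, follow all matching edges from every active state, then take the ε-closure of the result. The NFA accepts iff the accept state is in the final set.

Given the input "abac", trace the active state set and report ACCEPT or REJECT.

Answer: ACCEPT

Trace:
S₀ = ε-closure({0}) = {0,1,2,4,10,11,12}
'a' @ 1: {1,3,4,5,6,7,8,13,14}  ✓accept
'b' @ 2: {1,3,4,5,6,7,8}  ✓accept
'a' @ 3: {1,3,4,5,6,7,8,9}  ✓accept
'c' @ 4: {1,3,4,5,6,7,8}  ✓accept
end set {1,3,4,5,6,7,8} — state 1 in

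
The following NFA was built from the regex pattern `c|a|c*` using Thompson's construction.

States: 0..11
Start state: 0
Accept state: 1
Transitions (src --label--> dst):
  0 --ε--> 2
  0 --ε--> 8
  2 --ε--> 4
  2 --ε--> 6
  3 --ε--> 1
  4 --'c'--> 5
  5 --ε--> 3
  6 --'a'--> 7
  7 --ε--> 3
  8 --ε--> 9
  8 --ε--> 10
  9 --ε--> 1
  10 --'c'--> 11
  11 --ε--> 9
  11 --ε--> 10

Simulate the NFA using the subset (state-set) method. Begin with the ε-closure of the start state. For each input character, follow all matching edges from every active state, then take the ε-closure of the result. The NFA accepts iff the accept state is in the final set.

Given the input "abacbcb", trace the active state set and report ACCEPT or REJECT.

start: ε-closure({0}) = {0,1,2,4,6,8,9,10}
'a' @ 1: {1,3,7}  [accepting]
'b' @ 2: {}  — state set empty
rest 'acbcb' ignored (set empty)
end set {} — state 1 not in

Answer: REJECT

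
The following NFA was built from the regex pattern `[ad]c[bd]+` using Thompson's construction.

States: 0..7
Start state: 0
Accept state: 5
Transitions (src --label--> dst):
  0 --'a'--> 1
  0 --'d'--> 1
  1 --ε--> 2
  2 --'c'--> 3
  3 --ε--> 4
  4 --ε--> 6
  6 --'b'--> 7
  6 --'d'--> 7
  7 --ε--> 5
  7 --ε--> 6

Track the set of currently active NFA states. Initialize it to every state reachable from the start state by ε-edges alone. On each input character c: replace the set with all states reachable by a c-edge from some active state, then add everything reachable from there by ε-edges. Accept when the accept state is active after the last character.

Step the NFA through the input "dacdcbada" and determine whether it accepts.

Answer: REJECT

Derivation:
S₀ = ε-closure({0}) = {0}
'd' @ 1: {1,2}
'a' @ 2: {}  — no active states
rest 'cdcbada' ignored (set empty)
final: {}; accept 5 not in set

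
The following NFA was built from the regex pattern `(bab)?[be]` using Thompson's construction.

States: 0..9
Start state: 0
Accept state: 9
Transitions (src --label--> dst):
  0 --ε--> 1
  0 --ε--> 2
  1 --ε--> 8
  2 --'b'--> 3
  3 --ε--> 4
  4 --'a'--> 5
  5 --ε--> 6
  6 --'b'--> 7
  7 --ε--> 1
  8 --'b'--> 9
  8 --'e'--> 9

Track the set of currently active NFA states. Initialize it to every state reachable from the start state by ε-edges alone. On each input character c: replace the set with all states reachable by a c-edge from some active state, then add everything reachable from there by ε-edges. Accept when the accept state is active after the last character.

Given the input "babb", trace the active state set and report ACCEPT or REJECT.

initial (ε-close {0}): {0,1,2,8}
'b' @ 1: {3,4,9}  (accept∈set)
'a' @ 2: {5,6}
'b' @ 3: {1,7,8}
'b' @ 4: {9}  (accept∈set)
after full input: {9}  (accept=9 in)

Answer: ACCEPT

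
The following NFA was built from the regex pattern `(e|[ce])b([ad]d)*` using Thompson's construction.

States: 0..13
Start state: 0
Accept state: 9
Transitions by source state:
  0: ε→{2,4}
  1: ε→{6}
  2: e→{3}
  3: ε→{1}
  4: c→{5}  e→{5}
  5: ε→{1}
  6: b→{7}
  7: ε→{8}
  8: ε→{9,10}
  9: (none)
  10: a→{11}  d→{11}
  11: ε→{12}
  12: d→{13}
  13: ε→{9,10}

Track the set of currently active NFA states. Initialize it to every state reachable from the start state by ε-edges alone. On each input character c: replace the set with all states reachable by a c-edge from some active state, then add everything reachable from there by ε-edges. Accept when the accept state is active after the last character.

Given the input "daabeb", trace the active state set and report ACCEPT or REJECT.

Answer: REJECT

Trace:
start: ε-closure({0}) = {0,2,4}
'd' @ 1: {}  — dead — no transitions
rest 'aabeb' ignored (set empty)
final: {}; accept 9 not in set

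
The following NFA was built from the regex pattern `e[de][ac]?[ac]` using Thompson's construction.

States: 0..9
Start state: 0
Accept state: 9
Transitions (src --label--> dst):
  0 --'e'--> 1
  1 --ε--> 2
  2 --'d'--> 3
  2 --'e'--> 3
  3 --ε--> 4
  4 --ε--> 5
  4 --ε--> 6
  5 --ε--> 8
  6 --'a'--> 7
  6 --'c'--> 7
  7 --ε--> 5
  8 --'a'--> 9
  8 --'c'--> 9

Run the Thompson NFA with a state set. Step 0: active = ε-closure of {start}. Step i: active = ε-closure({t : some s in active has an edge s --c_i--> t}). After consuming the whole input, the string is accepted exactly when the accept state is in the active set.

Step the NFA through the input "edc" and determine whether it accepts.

S₀ = ε-closure({0}) = {0}
'e' @ 1: {1,2}
'd' @ 2: {3,4,5,6,8}
'c' @ 3: {5,7,8,9}  [accepting]
final: {5,7,8,9}; accept 9 in set

Answer: ACCEPT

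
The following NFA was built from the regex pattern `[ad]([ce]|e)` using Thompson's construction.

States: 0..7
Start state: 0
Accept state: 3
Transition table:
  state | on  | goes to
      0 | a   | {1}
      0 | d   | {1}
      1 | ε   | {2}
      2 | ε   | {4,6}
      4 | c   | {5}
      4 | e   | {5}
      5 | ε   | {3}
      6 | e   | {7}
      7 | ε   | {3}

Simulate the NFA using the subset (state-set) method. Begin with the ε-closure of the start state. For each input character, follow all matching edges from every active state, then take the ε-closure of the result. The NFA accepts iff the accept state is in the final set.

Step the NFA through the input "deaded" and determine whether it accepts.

Answer: REJECT

Derivation:
S₀ = ε-closure({0}) = {0}
'd' @ 1: {1,2,4,6}
'e' @ 2: {3,5,7}  ✓accept
'a' @ 3: {}  — state set empty
rest 'ded' ignored (set empty)
final: {}; accept 3 not in set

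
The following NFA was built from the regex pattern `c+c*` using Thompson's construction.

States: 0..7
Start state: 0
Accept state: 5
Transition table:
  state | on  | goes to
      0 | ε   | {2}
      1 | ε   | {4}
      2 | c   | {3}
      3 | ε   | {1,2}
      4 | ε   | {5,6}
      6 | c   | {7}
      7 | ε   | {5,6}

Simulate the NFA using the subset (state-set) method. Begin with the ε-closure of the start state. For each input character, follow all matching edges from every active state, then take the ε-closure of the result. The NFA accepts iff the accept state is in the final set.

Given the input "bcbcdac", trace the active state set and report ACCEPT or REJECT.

initial (ε-close {0}): {0,2}
'b' @ 1: {}  — no active states
rest 'cbcdac' ignored (set empty)
after full input: {}  (accept=5 not in)

Answer: REJECT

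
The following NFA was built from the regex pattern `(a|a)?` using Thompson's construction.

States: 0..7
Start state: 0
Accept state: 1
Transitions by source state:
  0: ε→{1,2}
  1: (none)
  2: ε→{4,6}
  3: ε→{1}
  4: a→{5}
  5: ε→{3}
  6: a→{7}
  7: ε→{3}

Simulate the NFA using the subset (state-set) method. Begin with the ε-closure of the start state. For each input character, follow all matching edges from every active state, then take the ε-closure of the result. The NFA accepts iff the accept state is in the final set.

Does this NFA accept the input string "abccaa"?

S₀ = ε-closure({0}) = {0,1,2,4,6}
'a' @ 1: {1,3,5,7}  ✓accept
'b' @ 2: {}  — dead — no transitions
rest 'ccaa' ignored (set empty)
end set {} — state 1 not in

Answer: REJECT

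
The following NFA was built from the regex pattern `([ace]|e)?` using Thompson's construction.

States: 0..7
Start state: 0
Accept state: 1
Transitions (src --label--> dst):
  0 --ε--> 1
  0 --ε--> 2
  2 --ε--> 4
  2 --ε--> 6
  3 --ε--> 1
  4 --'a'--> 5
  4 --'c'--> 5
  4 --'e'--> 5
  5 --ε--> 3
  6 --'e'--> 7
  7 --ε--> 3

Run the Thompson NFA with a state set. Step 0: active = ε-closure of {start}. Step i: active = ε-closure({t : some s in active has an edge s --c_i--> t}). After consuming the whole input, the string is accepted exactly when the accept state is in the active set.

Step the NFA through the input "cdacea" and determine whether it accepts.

S₀ = ε-closure({0}) = {0,1,2,4,6}
'c' @ 1: {1,3,5}  (accept∈set)
'd' @ 2: {}  — state set empty
rest 'acea' ignored (set empty)
after full input: {}  (accept=1 not in)

Answer: REJECT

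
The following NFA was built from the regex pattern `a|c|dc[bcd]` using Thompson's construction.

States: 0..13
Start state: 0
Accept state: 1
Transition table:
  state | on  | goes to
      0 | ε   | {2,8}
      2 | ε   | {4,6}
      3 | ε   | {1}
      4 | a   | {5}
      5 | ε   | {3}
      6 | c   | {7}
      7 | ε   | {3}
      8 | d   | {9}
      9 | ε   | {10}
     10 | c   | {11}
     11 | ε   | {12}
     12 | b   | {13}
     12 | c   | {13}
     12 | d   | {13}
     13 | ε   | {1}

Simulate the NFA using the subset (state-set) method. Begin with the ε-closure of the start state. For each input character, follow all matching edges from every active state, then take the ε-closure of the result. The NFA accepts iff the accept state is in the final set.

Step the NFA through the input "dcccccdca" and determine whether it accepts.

Answer: REJECT

Steps:
S₀ = ε-closure({0}) = {0,2,4,6,8}
'd' @ 1: {9,10}
'c' @ 2: {11,12}
'c' @ 3: {1,13}  (accept∈set)
'c' @ 4: {}  — dead — no transitions
rest 'ccdca' ignored (set empty)
final: {}; accept 1 not in set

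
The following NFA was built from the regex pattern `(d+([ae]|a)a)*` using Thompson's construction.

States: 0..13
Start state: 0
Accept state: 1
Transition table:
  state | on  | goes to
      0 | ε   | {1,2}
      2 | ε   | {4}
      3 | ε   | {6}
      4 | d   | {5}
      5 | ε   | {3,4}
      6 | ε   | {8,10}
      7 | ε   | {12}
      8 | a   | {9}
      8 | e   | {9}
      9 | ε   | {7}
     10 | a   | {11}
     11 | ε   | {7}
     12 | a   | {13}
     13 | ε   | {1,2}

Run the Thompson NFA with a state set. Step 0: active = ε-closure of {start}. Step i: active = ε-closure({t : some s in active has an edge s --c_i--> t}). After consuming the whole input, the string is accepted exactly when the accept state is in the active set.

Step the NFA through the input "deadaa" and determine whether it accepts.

start: ε-closure({0}) = {0,1,2,4}
'd' @ 1: {3,4,5,6,8,10}
'e' @ 2: {7,9,12}
'a' @ 3: {1,2,4,13}  [accepting]
'd' @ 4: {3,4,5,6,8,10}
'a' @ 5: {7,9,11,12}
'a' @ 6: {1,2,4,13}  [accepting]
after full input: {1,2,4,13}  (accept=1 in)

Answer: ACCEPT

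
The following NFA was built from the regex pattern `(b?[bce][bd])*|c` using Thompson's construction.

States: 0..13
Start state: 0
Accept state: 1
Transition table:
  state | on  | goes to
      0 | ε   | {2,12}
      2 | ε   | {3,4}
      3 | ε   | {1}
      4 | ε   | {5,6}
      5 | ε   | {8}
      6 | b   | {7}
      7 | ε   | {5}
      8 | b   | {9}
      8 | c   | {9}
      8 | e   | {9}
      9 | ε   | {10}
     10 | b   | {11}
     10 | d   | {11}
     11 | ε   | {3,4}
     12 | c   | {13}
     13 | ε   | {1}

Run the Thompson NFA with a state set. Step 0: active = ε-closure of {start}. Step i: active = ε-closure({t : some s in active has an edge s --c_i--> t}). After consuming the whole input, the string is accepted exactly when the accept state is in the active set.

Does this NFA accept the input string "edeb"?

Answer: ACCEPT

Steps:
S₀ = ε-closure({0}) = {0,1,2,3,4,5,6,8,12}
'e' @ 1: {9,10}
'd' @ 2: {1,3,4,5,6,8,11}  [accepting]
'e' @ 3: {9,10}
'b' @ 4: {1,3,4,5,6,8,11}  [accepting]
final: {1,3,4,5,6,8,11}; accept 1 in set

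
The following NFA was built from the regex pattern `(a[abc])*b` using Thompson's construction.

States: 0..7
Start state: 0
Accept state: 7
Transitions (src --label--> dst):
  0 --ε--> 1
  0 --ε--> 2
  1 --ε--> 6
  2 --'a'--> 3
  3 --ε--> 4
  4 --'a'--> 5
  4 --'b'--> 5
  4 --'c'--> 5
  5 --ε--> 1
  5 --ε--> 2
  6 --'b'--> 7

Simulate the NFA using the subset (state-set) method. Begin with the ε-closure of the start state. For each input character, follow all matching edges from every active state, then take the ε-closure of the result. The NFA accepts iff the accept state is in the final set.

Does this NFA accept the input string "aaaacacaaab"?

Answer: REJECT

Steps:
start: ε-closure({0}) = {0,1,2,6}
'a' @ 1: {3,4}
'a' @ 2: {1,2,5,6}
'a' @ 3: {3,4}
'a' @ 4: {1,2,5,6}
'c' @ 5: {}  — no active states
rest 'acaaab' ignored (set empty)
after full input: {}  (accept=7 not in)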